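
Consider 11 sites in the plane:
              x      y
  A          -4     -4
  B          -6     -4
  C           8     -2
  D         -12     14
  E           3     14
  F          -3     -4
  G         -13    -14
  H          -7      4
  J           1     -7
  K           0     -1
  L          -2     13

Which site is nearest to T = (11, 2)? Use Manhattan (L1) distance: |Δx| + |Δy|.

C

d(T,A) = 15 + 6 = 21
d(T,B) = 17 + 6 = 23
d(T,C) = 3 + 4 = 7
d(T,D) = 23 + 12 = 35
d(T,E) = 8 + 12 = 20
d(T,F) = 14 + 6 = 20
d(T,G) = 24 + 16 = 40
d(T,H) = 18 + 2 = 20
d(T,J) = 10 + 9 = 19
d(T,K) = 11 + 3 = 14
d(T,L) = 13 + 11 = 24
The smallest is to C, so T lies in the Voronoi region of C.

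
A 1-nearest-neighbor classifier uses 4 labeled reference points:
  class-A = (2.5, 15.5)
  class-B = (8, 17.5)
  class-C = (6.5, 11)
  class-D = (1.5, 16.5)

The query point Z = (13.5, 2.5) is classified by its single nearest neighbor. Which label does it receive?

class-C

Since √ is increasing, it suffices to compare squared distances:
d²(Z, class-A) = (13.5−2.5)² + (2.5−15.5)² = 121 + 169 = 290
d²(Z, class-B) = (13.5−8)² + (2.5−17.5)² = 30.25 + 225 = 255.25
d²(Z, class-C) = (13.5−6.5)² + (2.5−11)² = 49 + 72.25 = 121.25
d²(Z, class-D) = (13.5−1.5)² + (2.5−16.5)² = 144 + 196 = 340
class-C is nearest.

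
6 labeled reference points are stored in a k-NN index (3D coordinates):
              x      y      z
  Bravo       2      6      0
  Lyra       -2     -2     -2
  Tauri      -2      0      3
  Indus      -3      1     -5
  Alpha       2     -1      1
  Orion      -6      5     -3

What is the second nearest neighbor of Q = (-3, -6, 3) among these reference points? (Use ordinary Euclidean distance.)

Since √ is increasing, it suffices to compare squared distances:
d²(Q, Bravo) = (-3−2)² + (-6−6)² + (3−0)² = 25 + 144 + 9 = 178
d²(Q, Lyra) = (-3−(-2))² + (-6−(-2))² + (3−(-2))² = 1 + 16 + 25 = 42
d²(Q, Tauri) = (-3−(-2))² + (-6−0)² + (3−3)² = 1 + 36 + 0 = 37
d²(Q, Indus) = (-3−(-3))² + (-6−1)² + (3−(-5))² = 0 + 49 + 64 = 113
d²(Q, Alpha) = (-3−2)² + (-6−(-1))² + (3−1)² = 25 + 25 + 4 = 54
d²(Q, Orion) = (-3−(-6))² + (-6−5)² + (3−(-3))² = 9 + 121 + 36 = 166
Sorted ascending: Tauri, Lyra, Alpha, … — the second-nearest is Lyra.

Lyra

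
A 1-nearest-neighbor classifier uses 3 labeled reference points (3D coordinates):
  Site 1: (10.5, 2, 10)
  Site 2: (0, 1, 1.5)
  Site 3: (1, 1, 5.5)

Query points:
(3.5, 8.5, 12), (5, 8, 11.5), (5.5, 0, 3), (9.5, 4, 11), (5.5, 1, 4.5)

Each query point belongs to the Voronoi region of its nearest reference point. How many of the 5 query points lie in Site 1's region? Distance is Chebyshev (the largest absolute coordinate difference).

3

(3.5, 8.5, 12) — d to each: Site 1:7, Site 2:10.5, Site 3:7.5 → nearest is Site 1
(5, 8, 11.5) — d to each: Site 1:6, Site 2:10, Site 3:7 → nearest is Site 1
(5.5, 0, 3) — d to each: Site 1:7, Site 2:5.5, Site 3:4.5 → nearest is Site 3
(9.5, 4, 11) — d to each: Site 1:2, Site 2:9.5, Site 3:8.5 → nearest is Site 1
(5.5, 1, 4.5) — d to each: Site 1:5.5, Site 2:5.5, Site 3:4.5 → nearest is Site 3
3 of the 5 points have Site 1 as nearest.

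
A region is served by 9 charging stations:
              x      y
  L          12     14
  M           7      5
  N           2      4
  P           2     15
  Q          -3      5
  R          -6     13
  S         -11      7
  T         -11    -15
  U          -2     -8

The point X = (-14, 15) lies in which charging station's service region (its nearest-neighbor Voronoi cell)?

R

Squared Euclidean distances:
|XL|² = (-14−12)² + (15−14)² = 676 + 1 = 677
|XM|² = (-14−7)² + (15−5)² = 441 + 100 = 541
|XN|² = (-14−2)² + (15−4)² = 256 + 121 = 377
|XP|² = (-14−2)² + (15−15)² = 256 + 0 = 256
|XQ|² = (-14−(-3))² + (15−5)² = 121 + 100 = 221
|XR|² = (-14−(-6))² + (15−13)² = 64 + 4 = 68
|XS|² = (-14−(-11))² + (15−7)² = 9 + 64 = 73
|XT|² = (-14−(-11))² + (15−(-15))² = 9 + 900 = 909
|XU|² = (-14−(-2))² + (15−(-8))² = 144 + 529 = 673
R is nearest.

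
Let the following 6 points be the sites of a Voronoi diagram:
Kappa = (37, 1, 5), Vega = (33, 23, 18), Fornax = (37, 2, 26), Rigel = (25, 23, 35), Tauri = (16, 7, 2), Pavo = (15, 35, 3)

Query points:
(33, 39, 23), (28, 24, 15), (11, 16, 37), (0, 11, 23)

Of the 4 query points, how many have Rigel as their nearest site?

(33, 39, 23) — d² to each: Kappa:1784, Vega:281, Fornax:1394, Rigel:464, Tauri:1754, Pavo:740 → nearest is Vega
(28, 24, 15) — d² to each: Kappa:710, Vega:35, Fornax:686, Rigel:410, Tauri:602, Pavo:434 → nearest is Vega
(11, 16, 37) — d² to each: Kappa:1925, Vega:894, Fornax:993, Rigel:249, Tauri:1331, Pavo:1533 → nearest is Rigel
(0, 11, 23) — d² to each: Kappa:1793, Vega:1258, Fornax:1459, Rigel:913, Tauri:713, Pavo:1201 → nearest is Tauri
1 of the 4 points has Rigel as nearest.

1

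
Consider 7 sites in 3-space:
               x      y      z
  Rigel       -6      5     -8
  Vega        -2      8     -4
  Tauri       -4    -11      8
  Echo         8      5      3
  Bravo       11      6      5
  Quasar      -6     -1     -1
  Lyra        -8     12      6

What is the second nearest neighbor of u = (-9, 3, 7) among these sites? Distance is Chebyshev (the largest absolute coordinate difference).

Lyra

d(u, Rigel) = max(3, 2, 15) = 15
d(u, Vega) = max(7, 5, 11) = 11
d(u, Tauri) = max(5, 14, 1) = 14
d(u, Echo) = max(17, 2, 4) = 17
d(u, Bravo) = max(20, 3, 2) = 20
d(u, Quasar) = max(3, 4, 8) = 8
d(u, Lyra) = max(1, 9, 1) = 9
Sorted ascending: Quasar, Lyra, Vega, … — the second-nearest is Lyra.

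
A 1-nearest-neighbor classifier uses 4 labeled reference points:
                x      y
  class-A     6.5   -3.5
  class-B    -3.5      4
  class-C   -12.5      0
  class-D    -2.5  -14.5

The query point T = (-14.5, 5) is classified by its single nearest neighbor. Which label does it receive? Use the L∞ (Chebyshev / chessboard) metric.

d(T, class-A) = max(21, 8.5) = 21
d(T, class-B) = max(11, 1) = 11
d(T, class-C) = max(2, 5) = 5
d(T, class-D) = max(12, 19.5) = 19.5
The smallest is to class-C, so T lies in the Voronoi region of class-C.

class-C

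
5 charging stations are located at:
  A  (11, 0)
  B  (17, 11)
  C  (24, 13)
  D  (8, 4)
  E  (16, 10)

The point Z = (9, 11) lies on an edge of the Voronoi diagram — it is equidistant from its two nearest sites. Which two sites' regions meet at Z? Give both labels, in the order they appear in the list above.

Squared distances from Z to each site:
|ZA|² = (9−11)² + (11−0)² = 4 + 121 = 125
|ZB|² = (9−17)² + (11−11)² = 64 + 0 = 64
|ZC|² = (9−24)² + (11−13)² = 225 + 4 = 229
|ZD|² = (9−8)² + (11−4)² = 1 + 49 = 50
|ZE|² = (9−16)² + (11−10)² = 49 + 1 = 50
Z is equidistant from D and E (both at squared distance 50), and every other site is strictly farther — so Z lies on the D–E Voronoi edge.

D and E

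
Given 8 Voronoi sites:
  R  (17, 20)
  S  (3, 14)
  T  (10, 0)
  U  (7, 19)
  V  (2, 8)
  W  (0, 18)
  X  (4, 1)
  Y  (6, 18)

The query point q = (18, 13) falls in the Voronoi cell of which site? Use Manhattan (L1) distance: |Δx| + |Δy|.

d(q,R) = |18−17| + |13−20| = 1 + 7 = 8
d(q,S) = |18−3| + |13−14| = 15 + 1 = 16
d(q,T) = |18−10| + |13−0| = 8 + 13 = 21
d(q,U) = |18−7| + |13−19| = 11 + 6 = 17
d(q,V) = |18−2| + |13−8| = 16 + 5 = 21
d(q,W) = |18−0| + |13−18| = 18 + 5 = 23
d(q,X) = |18−4| + |13−1| = 14 + 12 = 26
d(q,Y) = |18−6| + |13−18| = 12 + 5 = 17
The smallest is to R, so q lies in the Voronoi region of R.

R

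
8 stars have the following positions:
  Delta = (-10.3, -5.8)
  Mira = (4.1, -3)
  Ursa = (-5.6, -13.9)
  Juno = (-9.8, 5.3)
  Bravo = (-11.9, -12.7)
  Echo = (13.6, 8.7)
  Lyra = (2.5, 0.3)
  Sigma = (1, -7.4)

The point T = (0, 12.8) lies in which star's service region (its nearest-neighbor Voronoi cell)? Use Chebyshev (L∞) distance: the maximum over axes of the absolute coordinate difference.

d(T, Delta) = max(10.3, 18.6) = 18.6
d(T, Mira) = max(4.1, 15.8) = 15.8
d(T, Ursa) = max(5.6, 26.7) = 26.7
d(T, Juno) = max(9.8, 7.5) = 9.8
d(T, Bravo) = max(11.9, 25.5) = 25.5
d(T, Echo) = max(13.6, 4.1) = 13.6
d(T, Lyra) = max(2.5, 12.5) = 12.5
d(T, Sigma) = max(1, 20.2) = 20.2
Juno is nearest.

Juno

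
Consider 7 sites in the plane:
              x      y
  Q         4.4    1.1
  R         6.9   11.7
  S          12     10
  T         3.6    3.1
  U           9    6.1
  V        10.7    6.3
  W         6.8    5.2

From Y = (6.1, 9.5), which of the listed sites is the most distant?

Squared Euclidean distances:
|YQ|² = (6.1−4.4)² + (9.5−1.1)² = 2.89 + 70.56 = 73.45
|YR|² = (6.1−6.9)² + (9.5−11.7)² = 0.64 + 4.84 = 5.48
|YS|² = (6.1−12)² + (9.5−10)² = 34.81 + 0.25 = 35.06
|YT|² = (6.1−3.6)² + (9.5−3.1)² = 6.25 + 40.96 = 47.21
|YU|² = (6.1−9)² + (9.5−6.1)² = 8.41 + 11.56 = 19.97
|YV|² = (6.1−10.7)² + (9.5−6.3)² = 21.16 + 10.24 = 31.4
|YW|² = (6.1−6.8)² + (9.5−5.2)² = 0.49 + 18.49 = 18.98
The largest is to Q.

Q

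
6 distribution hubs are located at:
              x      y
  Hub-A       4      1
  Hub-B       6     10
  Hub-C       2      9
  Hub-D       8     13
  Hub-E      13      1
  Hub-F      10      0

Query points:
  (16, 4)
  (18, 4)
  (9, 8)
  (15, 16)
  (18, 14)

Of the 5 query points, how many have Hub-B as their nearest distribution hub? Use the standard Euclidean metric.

(16, 4) — d² to each: Hub-A:153, Hub-B:136, Hub-C:221, Hub-D:145, Hub-E:18, Hub-F:52 → nearest is Hub-E
(18, 4) — d² to each: Hub-A:205, Hub-B:180, Hub-C:281, Hub-D:181, Hub-E:34, Hub-F:80 → nearest is Hub-E
(9, 8) — d² to each: Hub-A:74, Hub-B:13, Hub-C:50, Hub-D:26, Hub-E:65, Hub-F:65 → nearest is Hub-B
(15, 16) — d² to each: Hub-A:346, Hub-B:117, Hub-C:218, Hub-D:58, Hub-E:229, Hub-F:281 → nearest is Hub-D
(18, 14) — d² to each: Hub-A:365, Hub-B:160, Hub-C:281, Hub-D:101, Hub-E:194, Hub-F:260 → nearest is Hub-D
1 of the 5 points has Hub-B as nearest.

1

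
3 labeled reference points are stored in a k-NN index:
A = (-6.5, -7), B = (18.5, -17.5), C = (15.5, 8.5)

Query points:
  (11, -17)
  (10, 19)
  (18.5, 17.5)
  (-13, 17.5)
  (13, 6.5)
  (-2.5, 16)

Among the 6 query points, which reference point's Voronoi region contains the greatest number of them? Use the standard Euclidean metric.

C

(11, -17) — d² to each: A:406.25, B:56.5, C:670.5 → nearest is B
(10, 19) — d² to each: A:948.25, B:1404.5, C:140.5 → nearest is C
(18.5, 17.5) — d² to each: A:1225.25, B:1225, C:90 → nearest is C
(-13, 17.5) — d² to each: A:642.5, B:2217.25, C:893.25 → nearest is A
(13, 6.5) — d² to each: A:562.5, B:606.25, C:10.25 → nearest is C
(-2.5, 16) — d² to each: A:545, B:1563.25, C:380.25 → nearest is C
Tally — A:1, B:1, C:4. C captures the most (4).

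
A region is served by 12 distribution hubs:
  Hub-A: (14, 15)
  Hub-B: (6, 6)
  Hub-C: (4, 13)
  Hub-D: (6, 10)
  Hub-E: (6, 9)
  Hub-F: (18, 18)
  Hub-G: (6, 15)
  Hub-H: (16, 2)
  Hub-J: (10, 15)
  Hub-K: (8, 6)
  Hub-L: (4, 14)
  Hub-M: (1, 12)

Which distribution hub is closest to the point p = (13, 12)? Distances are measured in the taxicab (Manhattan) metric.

Hub-A

d(p, Hub-A) = 1 + 3 = 4
d(p, Hub-B) = 7 + 6 = 13
d(p, Hub-C) = 9 + 1 = 10
d(p, Hub-D) = 7 + 2 = 9
d(p, Hub-E) = 7 + 3 = 10
d(p, Hub-F) = 5 + 6 = 11
d(p, Hub-G) = 7 + 3 = 10
d(p, Hub-H) = 3 + 10 = 13
d(p, Hub-J) = 3 + 3 = 6
d(p, Hub-K) = 5 + 6 = 11
d(p, Hub-L) = 9 + 2 = 11
d(p, Hub-M) = 12 + 0 = 12
Minimum is at Hub-A.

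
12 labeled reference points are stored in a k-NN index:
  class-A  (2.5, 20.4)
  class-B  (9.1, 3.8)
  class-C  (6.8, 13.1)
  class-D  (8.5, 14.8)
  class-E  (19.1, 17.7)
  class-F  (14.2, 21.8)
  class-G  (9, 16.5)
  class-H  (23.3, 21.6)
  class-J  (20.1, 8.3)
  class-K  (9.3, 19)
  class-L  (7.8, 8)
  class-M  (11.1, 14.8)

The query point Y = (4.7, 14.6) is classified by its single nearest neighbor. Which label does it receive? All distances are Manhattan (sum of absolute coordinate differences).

class-C

d(Y, class-A) = |4.7−2.5| + |14.6−20.4| = 2.2 + 5.8 = 8
d(Y, class-B) = |4.7−9.1| + |14.6−3.8| = 4.4 + 10.8 = 15.2
d(Y, class-C) = |4.7−6.8| + |14.6−13.1| = 2.1 + 1.5 = 3.6
d(Y, class-D) = |4.7−8.5| + |14.6−14.8| = 3.8 + 0.2 = 4
d(Y, class-E) = |4.7−19.1| + |14.6−17.7| = 14.4 + 3.1 = 17.5
d(Y, class-F) = |4.7−14.2| + |14.6−21.8| = 9.5 + 7.2 = 16.7
d(Y, class-G) = |4.7−9| + |14.6−16.5| = 4.3 + 1.9 = 6.2
d(Y, class-H) = |4.7−23.3| + |14.6−21.6| = 18.6 + 7 = 25.6
d(Y, class-J) = |4.7−20.1| + |14.6−8.3| = 15.4 + 6.3 = 21.7
d(Y, class-K) = |4.7−9.3| + |14.6−19| = 4.6 + 4.4 = 9
d(Y, class-L) = |4.7−7.8| + |14.6−8| = 3.1 + 6.6 = 9.7
d(Y, class-M) = |4.7−11.1| + |14.6−14.8| = 6.4 + 0.2 = 6.6
class-C is nearest.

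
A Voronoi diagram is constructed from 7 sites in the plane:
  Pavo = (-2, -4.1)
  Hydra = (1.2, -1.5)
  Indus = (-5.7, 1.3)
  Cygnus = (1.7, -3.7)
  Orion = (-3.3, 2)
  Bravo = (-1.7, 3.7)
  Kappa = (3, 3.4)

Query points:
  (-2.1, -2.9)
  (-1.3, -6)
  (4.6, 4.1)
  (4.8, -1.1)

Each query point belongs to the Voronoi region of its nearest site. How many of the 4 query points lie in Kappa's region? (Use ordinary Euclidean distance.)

(-2.1, -2.9) — d² to each: Pavo:1.45, Hydra:12.85, Indus:30.6, Cygnus:15.08, Orion:25.45, Bravo:43.72, Kappa:65.7 → nearest is Pavo
(-1.3, -6) — d² to each: Pavo:4.1, Hydra:26.5, Indus:72.65, Cygnus:14.29, Orion:68, Bravo:94.25, Kappa:106.85 → nearest is Pavo
(4.6, 4.1) — d² to each: Pavo:110.8, Hydra:42.92, Indus:113.93, Cygnus:69.25, Orion:66.82, Bravo:39.85, Kappa:3.05 → nearest is Kappa
(4.8, -1.1) — d² to each: Pavo:55.24, Hydra:13.12, Indus:116.01, Cygnus:16.37, Orion:75.22, Bravo:65.29, Kappa:23.49 → nearest is Hydra
1 of the 4 points has Kappa as nearest.

1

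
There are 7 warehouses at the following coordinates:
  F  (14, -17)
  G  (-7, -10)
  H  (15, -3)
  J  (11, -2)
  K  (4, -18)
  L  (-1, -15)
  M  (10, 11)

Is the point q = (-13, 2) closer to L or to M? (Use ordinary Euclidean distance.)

Compare squared distances:
|qL|² = (-13−(-1))² + (2−(-15))² = 144 + 289 = 433
|qM|² = (-13−10)² + (2−11)² = 529 + 81 = 610
433 < 610, so L is closer.

L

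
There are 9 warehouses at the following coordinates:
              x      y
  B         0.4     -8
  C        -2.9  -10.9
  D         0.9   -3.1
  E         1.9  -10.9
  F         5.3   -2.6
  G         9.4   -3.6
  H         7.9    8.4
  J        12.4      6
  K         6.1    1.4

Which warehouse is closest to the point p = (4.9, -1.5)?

F

Compare squared distances (the ordering matches that of the actual distances):
|pB|² = 20.25 + 42.25 = 62.5
|pC|² = 60.84 + 88.36 = 149.2
|pD|² = 16 + 2.56 = 18.56
|pE|² = 9 + 88.36 = 97.36
|pF|² = 0.16 + 1.21 = 1.37
|pG|² = 20.25 + 4.41 = 24.66
|pH|² = 9 + 98.01 = 107.01
|pJ|² = 56.25 + 56.25 = 112.5
|pK|² = 1.44 + 8.41 = 9.85
The smallest is to F, so p lies in the Voronoi region of F.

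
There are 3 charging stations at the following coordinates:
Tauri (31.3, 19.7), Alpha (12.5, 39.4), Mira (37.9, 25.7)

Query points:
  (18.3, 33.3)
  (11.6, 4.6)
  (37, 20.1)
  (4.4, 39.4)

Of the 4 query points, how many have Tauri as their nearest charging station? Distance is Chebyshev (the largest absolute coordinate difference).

1

(18.3, 33.3) — d to each: Tauri:13.6, Alpha:6.1, Mira:19.6 → nearest is Alpha
(11.6, 4.6) — d to each: Tauri:19.7, Alpha:34.8, Mira:26.3 → nearest is Tauri
(37, 20.1) — d to each: Tauri:5.7, Alpha:24.5, Mira:5.6 → nearest is Mira
(4.4, 39.4) — d to each: Tauri:26.9, Alpha:8.1, Mira:33.5 → nearest is Alpha
1 of the 4 points has Tauri as nearest.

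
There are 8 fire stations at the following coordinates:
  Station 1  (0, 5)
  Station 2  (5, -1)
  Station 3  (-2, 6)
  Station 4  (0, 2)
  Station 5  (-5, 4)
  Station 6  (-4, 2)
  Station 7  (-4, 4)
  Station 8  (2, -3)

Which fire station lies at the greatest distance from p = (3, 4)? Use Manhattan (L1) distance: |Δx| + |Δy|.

d(p, Station 1) = |3−0| + |4−5| = 3 + 1 = 4
d(p, Station 2) = |3−5| + |4−(-1)| = 2 + 5 = 7
d(p, Station 3) = |3−(-2)| + |4−6| = 5 + 2 = 7
d(p, Station 4) = |3−0| + |4−2| = 3 + 2 = 5
d(p, Station 5) = |3−(-5)| + |4−4| = 8 + 0 = 8
d(p, Station 6) = |3−(-4)| + |4−2| = 7 + 2 = 9
d(p, Station 7) = |3−(-4)| + |4−4| = 7 + 0 = 7
d(p, Station 8) = |3−2| + |4−(-3)| = 1 + 7 = 8
The largest is to Station 6.

Station 6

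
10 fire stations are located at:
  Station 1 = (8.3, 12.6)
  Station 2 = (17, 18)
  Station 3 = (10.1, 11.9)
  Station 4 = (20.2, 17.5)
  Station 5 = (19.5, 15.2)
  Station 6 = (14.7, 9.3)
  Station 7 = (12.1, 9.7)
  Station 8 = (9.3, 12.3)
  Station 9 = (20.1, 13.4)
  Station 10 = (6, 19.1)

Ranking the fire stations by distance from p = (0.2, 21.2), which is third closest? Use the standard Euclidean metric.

Station 8

Compare squared distances (the ordering matches that of the actual distances):
d²(p, Station 1) = 65.61 + 73.96 = 139.57
d²(p, Station 2) = 282.24 + 10.24 = 292.48
d²(p, Station 3) = 98.01 + 86.49 = 184.5
d²(p, Station 4) = 400 + 13.69 = 413.69
d²(p, Station 5) = 372.49 + 36 = 408.49
d²(p, Station 6) = 210.25 + 141.61 = 351.86
d²(p, Station 7) = 141.61 + 132.25 = 273.86
d²(p, Station 8) = 82.81 + 79.21 = 162.02
d²(p, Station 9) = 396.01 + 60.84 = 456.85
d²(p, Station 10) = 33.64 + 4.41 = 38.05
Sorted ascending: Station 10, Station 1, Station 8, Station 3, … — the third-nearest is Station 8.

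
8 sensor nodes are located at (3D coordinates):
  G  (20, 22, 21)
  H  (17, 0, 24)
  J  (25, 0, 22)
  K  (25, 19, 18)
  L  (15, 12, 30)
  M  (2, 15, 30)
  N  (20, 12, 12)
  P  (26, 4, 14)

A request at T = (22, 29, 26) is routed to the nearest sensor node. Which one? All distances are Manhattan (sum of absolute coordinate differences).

G

d(T,G) = |22−20| + |29−22| + |26−21| = 2 + 7 + 5 = 14
d(T,H) = |22−17| + |29−0| + |26−24| = 5 + 29 + 2 = 36
d(T,J) = |22−25| + |29−0| + |26−22| = 3 + 29 + 4 = 36
d(T,K) = |22−25| + |29−19| + |26−18| = 3 + 10 + 8 = 21
d(T,L) = |22−15| + |29−12| + |26−30| = 7 + 17 + 4 = 28
d(T,M) = |22−2| + |29−15| + |26−30| = 20 + 14 + 4 = 38
d(T,N) = |22−20| + |29−12| + |26−12| = 2 + 17 + 14 = 33
d(T,P) = |22−26| + |29−4| + |26−14| = 4 + 25 + 12 = 41
Minimum is at G.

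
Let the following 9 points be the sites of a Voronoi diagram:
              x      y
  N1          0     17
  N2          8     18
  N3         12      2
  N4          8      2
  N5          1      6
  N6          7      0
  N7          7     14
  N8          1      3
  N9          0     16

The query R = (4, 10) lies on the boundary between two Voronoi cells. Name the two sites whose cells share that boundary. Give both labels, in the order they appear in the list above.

Squared distances from R to each site:
|RN1|² = 16 + 49 = 65
|RN2|² = 16 + 64 = 80
|RN3|² = 64 + 64 = 128
|RN4|² = 16 + 64 = 80
|RN5|² = 9 + 16 = 25
|RN6|² = 9 + 100 = 109
|RN7|² = 9 + 16 = 25
|RN8|² = 9 + 49 = 58
|RN9|² = 16 + 36 = 52
R is equidistant from N5 and N7 (both at squared distance 25), and every other site is strictly farther — so R lies on the N5–N7 Voronoi edge.

N5 and N7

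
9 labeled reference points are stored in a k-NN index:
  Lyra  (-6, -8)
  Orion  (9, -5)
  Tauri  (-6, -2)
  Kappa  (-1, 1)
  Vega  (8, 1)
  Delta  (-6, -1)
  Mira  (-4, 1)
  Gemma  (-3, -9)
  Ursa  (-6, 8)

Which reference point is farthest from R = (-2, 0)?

Orion

Compare squared distances (the ordering matches that of the actual distances):
d²(R, Lyra) = (-2−(-6))² + (0−(-8))² = 16 + 64 = 80
d²(R, Orion) = (-2−9)² + (0−(-5))² = 121 + 25 = 146
d²(R, Tauri) = (-2−(-6))² + (0−(-2))² = 16 + 4 = 20
d²(R, Kappa) = (-2−(-1))² + (0−1)² = 1 + 1 = 2
d²(R, Vega) = (-2−8)² + (0−1)² = 100 + 1 = 101
d²(R, Delta) = (-2−(-6))² + (0−(-1))² = 16 + 1 = 17
d²(R, Mira) = (-2−(-4))² + (0−1)² = 4 + 1 = 5
d²(R, Gemma) = (-2−(-3))² + (0−(-9))² = 1 + 81 = 82
d²(R, Ursa) = (-2−(-6))² + (0−8)² = 16 + 64 = 80
The largest is to Orion.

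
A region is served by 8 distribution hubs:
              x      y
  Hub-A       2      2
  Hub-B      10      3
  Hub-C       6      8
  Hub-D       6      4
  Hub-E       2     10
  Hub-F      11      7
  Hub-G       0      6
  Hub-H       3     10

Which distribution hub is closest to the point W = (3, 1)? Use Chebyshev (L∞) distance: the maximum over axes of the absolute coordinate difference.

d(W, Hub-A) = max(1, 1) = 1
d(W, Hub-B) = max(7, 2) = 7
d(W, Hub-C) = max(3, 7) = 7
d(W, Hub-D) = max(3, 3) = 3
d(W, Hub-E) = max(1, 9) = 9
d(W, Hub-F) = max(8, 6) = 8
d(W, Hub-G) = max(3, 5) = 5
d(W, Hub-H) = max(0, 9) = 9
Hub-A is nearest.

Hub-A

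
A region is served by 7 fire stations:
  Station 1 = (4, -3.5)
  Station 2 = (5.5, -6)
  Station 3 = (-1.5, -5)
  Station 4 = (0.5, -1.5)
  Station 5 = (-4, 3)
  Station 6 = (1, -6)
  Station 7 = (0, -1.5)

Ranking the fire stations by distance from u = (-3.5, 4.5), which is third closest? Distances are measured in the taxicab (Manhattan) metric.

d(u, Station 1) = |-3.5−4| + |4.5−(-3.5)| = 7.5 + 8 = 15.5
d(u, Station 2) = |-3.5−5.5| + |4.5−(-6)| = 9 + 10.5 = 19.5
d(u, Station 3) = |-3.5−(-1.5)| + |4.5−(-5)| = 2 + 9.5 = 11.5
d(u, Station 4) = |-3.5−0.5| + |4.5−(-1.5)| = 4 + 6 = 10
d(u, Station 5) = |-3.5−(-4)| + |4.5−3| = 0.5 + 1.5 = 2
d(u, Station 6) = |-3.5−1| + |4.5−(-6)| = 4.5 + 10.5 = 15
d(u, Station 7) = |-3.5−0| + |4.5−(-1.5)| = 3.5 + 6 = 9.5
Sorted ascending: Station 5, Station 7, Station 4, Station 3, … — the third-nearest is Station 4.

Station 4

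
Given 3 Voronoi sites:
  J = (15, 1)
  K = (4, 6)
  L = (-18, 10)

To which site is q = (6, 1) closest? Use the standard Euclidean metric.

K

Since √ is increasing, it suffices to compare squared distances:
|qJ|² = (6−15)² + (1−1)² = 81 + 0 = 81
|qK|² = (6−4)² + (1−6)² = 4 + 25 = 29
|qL|² = (6−(-18))² + (1−10)² = 576 + 81 = 657
The smallest is to K, so q lies in the Voronoi region of K.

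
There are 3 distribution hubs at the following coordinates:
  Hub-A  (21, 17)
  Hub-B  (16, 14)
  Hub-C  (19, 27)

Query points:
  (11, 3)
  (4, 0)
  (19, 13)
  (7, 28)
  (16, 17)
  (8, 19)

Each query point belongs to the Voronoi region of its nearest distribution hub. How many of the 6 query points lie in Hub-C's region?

1

(11, 3) — d² to each: Hub-A:296, Hub-B:146, Hub-C:640 → nearest is Hub-B
(4, 0) — d² to each: Hub-A:578, Hub-B:340, Hub-C:954 → nearest is Hub-B
(19, 13) — d² to each: Hub-A:20, Hub-B:10, Hub-C:196 → nearest is Hub-B
(7, 28) — d² to each: Hub-A:317, Hub-B:277, Hub-C:145 → nearest is Hub-C
(16, 17) — d² to each: Hub-A:25, Hub-B:9, Hub-C:109 → nearest is Hub-B
(8, 19) — d² to each: Hub-A:173, Hub-B:89, Hub-C:185 → nearest is Hub-B
1 of the 6 points has Hub-C as nearest.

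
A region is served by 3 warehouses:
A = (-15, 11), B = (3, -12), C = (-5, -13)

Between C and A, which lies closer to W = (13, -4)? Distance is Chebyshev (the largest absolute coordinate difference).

C

d(W,C) = max(18, 9) = 18
d(W,A) = max(28, 15) = 28
18 < 28, so C is closer.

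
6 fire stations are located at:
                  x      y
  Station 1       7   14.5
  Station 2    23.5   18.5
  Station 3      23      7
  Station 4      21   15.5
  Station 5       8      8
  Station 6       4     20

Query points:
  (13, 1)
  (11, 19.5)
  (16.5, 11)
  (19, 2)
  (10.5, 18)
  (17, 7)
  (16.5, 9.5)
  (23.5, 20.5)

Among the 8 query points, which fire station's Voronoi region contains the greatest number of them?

Station 3

(13, 1) — d² to each: Station 1:218.25, Station 2:416.5, Station 3:136, Station 4:274.25, Station 5:74, Station 6:442 → nearest is Station 5
(11, 19.5) — d² to each: Station 1:41, Station 2:157.25, Station 3:300.25, Station 4:116, Station 5:141.25, Station 6:49.25 → nearest is Station 1
(16.5, 11) — d² to each: Station 1:102.5, Station 2:105.25, Station 3:58.25, Station 4:40.5, Station 5:81.25, Station 6:237.25 → nearest is Station 4
(19, 2) — d² to each: Station 1:300.25, Station 2:292.5, Station 3:41, Station 4:186.25, Station 5:157, Station 6:549 → nearest is Station 3
(10.5, 18) — d² to each: Station 1:24.5, Station 2:169.25, Station 3:277.25, Station 4:116.5, Station 5:106.25, Station 6:46.25 → nearest is Station 1
(17, 7) — d² to each: Station 1:156.25, Station 2:174.5, Station 3:36, Station 4:88.25, Station 5:82, Station 6:338 → nearest is Station 3
(16.5, 9.5) — d² to each: Station 1:115.25, Station 2:130, Station 3:48.5, Station 4:56.25, Station 5:74.5, Station 6:266.5 → nearest is Station 3
(23.5, 20.5) — d² to each: Station 1:308.25, Station 2:4, Station 3:182.5, Station 4:31.25, Station 5:396.5, Station 6:380.5 → nearest is Station 2
Tally — Station 1:2, Station 2:1, Station 3:3, Station 4:1, Station 5:1. Station 3 captures the most (3).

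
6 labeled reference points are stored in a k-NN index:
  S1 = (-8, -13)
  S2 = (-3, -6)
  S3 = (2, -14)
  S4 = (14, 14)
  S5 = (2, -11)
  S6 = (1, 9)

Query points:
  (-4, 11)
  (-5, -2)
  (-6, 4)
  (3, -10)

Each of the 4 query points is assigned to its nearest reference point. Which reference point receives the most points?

S6

(-4, 11) — d² to each: S1:592, S2:290, S3:661, S4:333, S5:520, S6:29 → nearest is S6
(-5, -2) — d² to each: S1:130, S2:20, S3:193, S4:617, S5:130, S6:157 → nearest is S2
(-6, 4) — d² to each: S1:293, S2:109, S3:388, S4:500, S5:289, S6:74 → nearest is S6
(3, -10) — d² to each: S1:130, S2:52, S3:17, S4:697, S5:2, S6:365 → nearest is S5
Tally — S2:1, S5:1, S6:2. S6 captures the most (2).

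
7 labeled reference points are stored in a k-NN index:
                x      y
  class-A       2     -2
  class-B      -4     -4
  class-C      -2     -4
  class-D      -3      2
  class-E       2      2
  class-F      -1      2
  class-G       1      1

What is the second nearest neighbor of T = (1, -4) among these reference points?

class-C

Compare squared distances (the ordering matches that of the actual distances):
d²(T, class-A) = (1−2)² + (-4−(-2))² = 1 + 4 = 5
d²(T, class-B) = (1−(-4))² + (-4−(-4))² = 25 + 0 = 25
d²(T, class-C) = (1−(-2))² + (-4−(-4))² = 9 + 0 = 9
d²(T, class-D) = (1−(-3))² + (-4−2)² = 16 + 36 = 52
d²(T, class-E) = (1−2)² + (-4−2)² = 1 + 36 = 37
d²(T, class-F) = (1−(-1))² + (-4−2)² = 4 + 36 = 40
d²(T, class-G) = (1−1)² + (-4−1)² = 0 + 25 = 25
Sorted ascending: class-A, class-C, class-B, … — the second-nearest is class-C.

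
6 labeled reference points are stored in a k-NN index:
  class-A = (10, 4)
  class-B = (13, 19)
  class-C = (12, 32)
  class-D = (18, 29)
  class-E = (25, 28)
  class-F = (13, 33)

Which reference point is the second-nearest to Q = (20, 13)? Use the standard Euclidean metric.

class-A

Squared Euclidean distances:
d²(Q, class-A) = (20−10)² + (13−4)² = 100 + 81 = 181
d²(Q, class-B) = (20−13)² + (13−19)² = 49 + 36 = 85
d²(Q, class-C) = (20−12)² + (13−32)² = 64 + 361 = 425
d²(Q, class-D) = (20−18)² + (13−29)² = 4 + 256 = 260
d²(Q, class-E) = (20−25)² + (13−28)² = 25 + 225 = 250
d²(Q, class-F) = (20−13)² + (13−33)² = 49 + 400 = 449
Sorted ascending: class-B, class-A, class-E, … — the second-nearest is class-A.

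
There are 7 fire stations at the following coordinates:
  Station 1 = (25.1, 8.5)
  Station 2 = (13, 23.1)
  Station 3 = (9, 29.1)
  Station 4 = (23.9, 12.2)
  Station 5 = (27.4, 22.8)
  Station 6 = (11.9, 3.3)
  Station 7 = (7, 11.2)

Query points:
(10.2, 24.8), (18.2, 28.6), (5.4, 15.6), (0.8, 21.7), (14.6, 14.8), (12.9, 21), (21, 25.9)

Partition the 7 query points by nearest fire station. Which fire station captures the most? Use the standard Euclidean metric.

(10.2, 24.8) — d² to each: Station 1:487.7, Station 2:10.73, Station 3:19.93, Station 4:346.45, Station 5:299.84, Station 6:465.14, Station 7:195.2 → nearest is Station 2
(18.2, 28.6) — d² to each: Station 1:451.62, Station 2:57.29, Station 3:84.89, Station 4:301.45, Station 5:118.28, Station 6:679.78, Station 7:428.2 → nearest is Station 2
(5.4, 15.6) — d² to each: Station 1:438.5, Station 2:114.01, Station 3:195.21, Station 4:353.81, Station 5:535.84, Station 6:193.54, Station 7:21.92 → nearest is Station 7
(0.8, 21.7) — d² to each: Station 1:764.73, Station 2:150.8, Station 3:122, Station 4:623.86, Station 5:708.77, Station 6:461.77, Station 7:148.69 → nearest is Station 3
(14.6, 14.8) — d² to each: Station 1:149.94, Station 2:71.45, Station 3:235.85, Station 4:93.25, Station 5:227.84, Station 6:139.54, Station 7:70.72 → nearest is Station 7
(12.9, 21) — d² to each: Station 1:305.09, Station 2:4.42, Station 3:80.82, Station 4:198.44, Station 5:213.49, Station 6:314.29, Station 7:130.85 → nearest is Station 2
(21, 25.9) — d² to each: Station 1:319.57, Station 2:71.84, Station 3:154.24, Station 4:196.1, Station 5:50.57, Station 6:593.57, Station 7:412.09 → nearest is Station 5
Tally — Station 2:3, Station 3:1, Station 5:1, Station 7:2. Station 2 captures the most (3).

Station 2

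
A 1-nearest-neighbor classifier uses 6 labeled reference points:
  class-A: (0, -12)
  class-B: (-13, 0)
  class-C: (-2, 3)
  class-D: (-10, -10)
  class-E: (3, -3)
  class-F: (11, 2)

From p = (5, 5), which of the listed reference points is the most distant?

class-D

Squared Euclidean distances:
d²(p, class-A) = (5−0)² + (5−(-12))² = 25 + 289 = 314
d²(p, class-B) = (5−(-13))² + (5−0)² = 324 + 25 = 349
d²(p, class-C) = (5−(-2))² + (5−3)² = 49 + 4 = 53
d²(p, class-D) = (5−(-10))² + (5−(-10))² = 225 + 225 = 450
d²(p, class-E) = (5−3)² + (5−(-3))² = 4 + 64 = 68
d²(p, class-F) = (5−11)² + (5−2)² = 36 + 9 = 45
The largest is to class-D.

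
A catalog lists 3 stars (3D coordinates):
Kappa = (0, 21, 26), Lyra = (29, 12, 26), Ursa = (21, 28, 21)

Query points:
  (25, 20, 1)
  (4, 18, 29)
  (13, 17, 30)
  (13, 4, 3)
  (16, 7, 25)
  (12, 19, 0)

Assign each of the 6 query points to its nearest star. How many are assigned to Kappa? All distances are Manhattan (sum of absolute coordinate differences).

2

(25, 20, 1) — d to each: Kappa:51, Lyra:37, Ursa:32 → nearest is Ursa
(4, 18, 29) — d to each: Kappa:10, Lyra:34, Ursa:35 → nearest is Kappa
(13, 17, 30) — d to each: Kappa:21, Lyra:25, Ursa:28 → nearest is Kappa
(13, 4, 3) — d to each: Kappa:53, Lyra:47, Ursa:50 → nearest is Lyra
(16, 7, 25) — d to each: Kappa:31, Lyra:19, Ursa:30 → nearest is Lyra
(12, 19, 0) — d to each: Kappa:40, Lyra:50, Ursa:39 → nearest is Ursa
2 of the 6 points have Kappa as nearest.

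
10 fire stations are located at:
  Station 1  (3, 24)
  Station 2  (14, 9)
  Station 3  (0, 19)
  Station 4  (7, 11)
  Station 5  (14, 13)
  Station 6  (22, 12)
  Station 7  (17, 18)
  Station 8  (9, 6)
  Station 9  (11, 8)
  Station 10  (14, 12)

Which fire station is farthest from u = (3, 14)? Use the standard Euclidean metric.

Compare squared distances (the ordering matches that of the actual distances):
d²(u, Station 1) = 0 + 100 = 100
d²(u, Station 2) = 121 + 25 = 146
d²(u, Station 3) = 9 + 25 = 34
d²(u, Station 4) = 16 + 9 = 25
d²(u, Station 5) = 121 + 1 = 122
d²(u, Station 6) = 361 + 4 = 365
d²(u, Station 7) = 196 + 16 = 212
d²(u, Station 8) = 36 + 64 = 100
d²(u, Station 9) = 64 + 36 = 100
d²(u, Station 10) = 121 + 4 = 125
The largest is to Station 6.

Station 6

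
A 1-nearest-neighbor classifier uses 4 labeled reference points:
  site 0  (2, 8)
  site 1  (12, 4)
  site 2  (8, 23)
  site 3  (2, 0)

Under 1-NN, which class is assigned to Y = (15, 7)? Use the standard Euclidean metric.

Squared Euclidean distances:
d²(Y, site 0) = 169 + 1 = 170
d²(Y, site 1) = 9 + 9 = 18
d²(Y, site 2) = 49 + 256 = 305
d²(Y, site 3) = 169 + 49 = 218
The smallest is to site 1, so Y lies in the Voronoi region of site 1.

site 1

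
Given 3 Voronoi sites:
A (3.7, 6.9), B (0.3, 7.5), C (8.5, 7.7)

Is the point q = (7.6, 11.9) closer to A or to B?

Compare squared distances:
|qA|² = (7.6−3.7)² + (11.9−6.9)² = 15.21 + 25 = 40.21
|qB|² = (7.6−0.3)² + (11.9−7.5)² = 53.29 + 19.36 = 72.65
40.21 < 72.65, so A is closer.

A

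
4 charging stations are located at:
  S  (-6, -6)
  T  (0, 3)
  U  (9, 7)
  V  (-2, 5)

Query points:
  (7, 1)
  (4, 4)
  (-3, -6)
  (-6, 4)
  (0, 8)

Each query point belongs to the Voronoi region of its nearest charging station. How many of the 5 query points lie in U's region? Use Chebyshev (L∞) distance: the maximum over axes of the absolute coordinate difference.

1

(7, 1) — d to each: S:13, T:7, U:6, V:9 → nearest is U
(4, 4) — d to each: S:10, T:4, U:5, V:6 → nearest is T
(-3, -6) — d to each: S:3, T:9, U:13, V:11 → nearest is S
(-6, 4) — d to each: S:10, T:6, U:15, V:4 → nearest is V
(0, 8) — d to each: S:14, T:5, U:9, V:3 → nearest is V
1 of the 5 points has U as nearest.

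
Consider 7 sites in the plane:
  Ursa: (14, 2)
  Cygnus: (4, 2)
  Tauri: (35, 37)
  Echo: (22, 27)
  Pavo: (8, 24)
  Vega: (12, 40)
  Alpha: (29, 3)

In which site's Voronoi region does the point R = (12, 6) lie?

Squared Euclidean distances:
d²(R, Ursa) = (12−14)² + (6−2)² = 4 + 16 = 20
d²(R, Cygnus) = (12−4)² + (6−2)² = 64 + 16 = 80
d²(R, Tauri) = (12−35)² + (6−37)² = 529 + 961 = 1490
d²(R, Echo) = (12−22)² + (6−27)² = 100 + 441 = 541
d²(R, Pavo) = (12−8)² + (6−24)² = 16 + 324 = 340
d²(R, Vega) = (12−12)² + (6−40)² = 0 + 1156 = 1156
d²(R, Alpha) = (12−29)² + (6−3)² = 289 + 9 = 298
Minimum is at Ursa.

Ursa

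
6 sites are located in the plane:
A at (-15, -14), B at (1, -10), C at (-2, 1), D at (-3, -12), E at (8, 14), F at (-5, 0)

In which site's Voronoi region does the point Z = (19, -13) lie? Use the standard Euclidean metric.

B

Squared Euclidean distances:
|ZA|² = (19−(-15))² + (-13−(-14))² = 1156 + 1 = 1157
|ZB|² = (19−1)² + (-13−(-10))² = 324 + 9 = 333
|ZC|² = (19−(-2))² + (-13−1)² = 441 + 196 = 637
|ZD|² = (19−(-3))² + (-13−(-12))² = 484 + 1 = 485
|ZE|² = (19−8)² + (-13−14)² = 121 + 729 = 850
|ZF|² = (19−(-5))² + (-13−0)² = 576 + 169 = 745
Minimum is at B.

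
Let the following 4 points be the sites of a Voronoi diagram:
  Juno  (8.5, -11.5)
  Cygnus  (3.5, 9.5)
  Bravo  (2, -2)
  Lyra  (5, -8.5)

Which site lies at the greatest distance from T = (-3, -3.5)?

Since √ is increasing, it suffices to compare squared distances:
d²(T, Juno) = 132.25 + 64 = 196.25
d²(T, Cygnus) = 42.25 + 169 = 211.25
d²(T, Bravo) = 25 + 2.25 = 27.25
d²(T, Lyra) = 64 + 25 = 89
The largest is to Cygnus.

Cygnus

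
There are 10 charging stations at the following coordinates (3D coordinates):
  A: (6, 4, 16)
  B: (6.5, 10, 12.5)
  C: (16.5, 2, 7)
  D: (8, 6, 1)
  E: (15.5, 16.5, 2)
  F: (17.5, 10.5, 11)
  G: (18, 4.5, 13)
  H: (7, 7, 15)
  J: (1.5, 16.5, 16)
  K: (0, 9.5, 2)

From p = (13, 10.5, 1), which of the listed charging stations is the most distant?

J

Squared Euclidean distances:
|pA|² = 49 + 42.25 + 225 = 316.25
|pB|² = 42.25 + 0.25 + 132.25 = 174.75
|pC|² = 12.25 + 72.25 + 36 = 120.5
|pD|² = 25 + 20.25 + 0 = 45.25
|pE|² = 6.25 + 36 + 1 = 43.25
|pF|² = 20.25 + 0 + 100 = 120.25
|pG|² = 25 + 36 + 144 = 205
|pH|² = 36 + 12.25 + 196 = 244.25
|pJ|² = 132.25 + 36 + 225 = 393.25
|pK|² = 169 + 1 + 1 = 171
The largest is to J.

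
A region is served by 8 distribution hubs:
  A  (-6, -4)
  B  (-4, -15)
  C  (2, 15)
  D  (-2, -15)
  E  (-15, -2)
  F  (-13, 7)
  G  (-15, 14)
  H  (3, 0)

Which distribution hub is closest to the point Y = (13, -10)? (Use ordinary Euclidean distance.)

H

Compare squared distances (the ordering matches that of the actual distances):
|YA|² = 361 + 36 = 397
|YB|² = 289 + 25 = 314
|YC|² = 121 + 625 = 746
|YD|² = 225 + 25 = 250
|YE|² = 784 + 64 = 848
|YF|² = 676 + 289 = 965
|YG|² = 784 + 576 = 1360
|YH|² = 100 + 100 = 200
Minimum is at H.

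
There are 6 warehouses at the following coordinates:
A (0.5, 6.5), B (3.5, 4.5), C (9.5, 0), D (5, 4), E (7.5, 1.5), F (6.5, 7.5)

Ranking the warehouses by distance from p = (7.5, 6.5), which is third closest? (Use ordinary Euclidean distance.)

B

Since √ is increasing, it suffices to compare squared distances:
|pA|² = (7.5−0.5)² + (6.5−6.5)² = 49 + 0 = 49
|pB|² = (7.5−3.5)² + (6.5−4.5)² = 16 + 4 = 20
|pC|² = (7.5−9.5)² + (6.5−0)² = 4 + 42.25 = 46.25
|pD|² = (7.5−5)² + (6.5−4)² = 6.25 + 6.25 = 12.5
|pE|² = (7.5−7.5)² + (6.5−1.5)² = 0 + 25 = 25
|pF|² = (7.5−6.5)² + (6.5−7.5)² = 1 + 1 = 2
Sorted ascending: F, D, B, E, … — the third-nearest is B.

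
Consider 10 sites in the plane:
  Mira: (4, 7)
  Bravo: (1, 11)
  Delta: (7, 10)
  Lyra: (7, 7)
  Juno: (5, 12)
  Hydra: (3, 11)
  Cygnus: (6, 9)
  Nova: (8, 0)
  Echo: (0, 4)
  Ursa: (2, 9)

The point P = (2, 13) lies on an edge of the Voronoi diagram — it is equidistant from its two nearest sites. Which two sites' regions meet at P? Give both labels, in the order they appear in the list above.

Squared distances from P to each site:
d²(P, Mira) = (2−4)² + (13−7)² = 4 + 36 = 40
d²(P, Bravo) = (2−1)² + (13−11)² = 1 + 4 = 5
d²(P, Delta) = (2−7)² + (13−10)² = 25 + 9 = 34
d²(P, Lyra) = (2−7)² + (13−7)² = 25 + 36 = 61
d²(P, Juno) = (2−5)² + (13−12)² = 9 + 1 = 10
d²(P, Hydra) = (2−3)² + (13−11)² = 1 + 4 = 5
d²(P, Cygnus) = (2−6)² + (13−9)² = 16 + 16 = 32
d²(P, Nova) = (2−8)² + (13−0)² = 36 + 169 = 205
d²(P, Echo) = (2−0)² + (13−4)² = 4 + 81 = 85
d²(P, Ursa) = (2−2)² + (13−9)² = 0 + 16 = 16
P is equidistant from Bravo and Hydra (both at squared distance 5), and every other site is strictly farther — so P lies on the Bravo–Hydra Voronoi edge.

Bravo and Hydra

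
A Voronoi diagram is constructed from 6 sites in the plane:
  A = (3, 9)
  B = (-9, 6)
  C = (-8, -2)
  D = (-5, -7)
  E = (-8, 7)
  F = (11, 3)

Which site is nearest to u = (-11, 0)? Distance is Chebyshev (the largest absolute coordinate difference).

C

d(u,A) = max(14, 9) = 14
d(u,B) = max(2, 6) = 6
d(u,C) = max(3, 2) = 3
d(u,D) = max(6, 7) = 7
d(u,E) = max(3, 7) = 7
d(u,F) = max(22, 3) = 22
The smallest is to C, so u lies in the Voronoi region of C.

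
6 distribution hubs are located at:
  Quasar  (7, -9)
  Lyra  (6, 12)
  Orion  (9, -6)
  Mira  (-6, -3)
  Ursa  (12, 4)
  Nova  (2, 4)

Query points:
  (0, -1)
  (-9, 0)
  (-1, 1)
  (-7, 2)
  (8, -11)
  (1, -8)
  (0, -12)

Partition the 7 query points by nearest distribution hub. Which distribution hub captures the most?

(0, -1) — d² to each: Quasar:113, Lyra:205, Orion:106, Mira:40, Ursa:169, Nova:29 → nearest is Nova
(-9, 0) — d² to each: Quasar:337, Lyra:369, Orion:360, Mira:18, Ursa:457, Nova:137 → nearest is Mira
(-1, 1) — d² to each: Quasar:164, Lyra:170, Orion:149, Mira:41, Ursa:178, Nova:18 → nearest is Nova
(-7, 2) — d² to each: Quasar:317, Lyra:269, Orion:320, Mira:26, Ursa:365, Nova:85 → nearest is Mira
(8, -11) — d² to each: Quasar:5, Lyra:533, Orion:26, Mira:260, Ursa:241, Nova:261 → nearest is Quasar
(1, -8) — d² to each: Quasar:37, Lyra:425, Orion:68, Mira:74, Ursa:265, Nova:145 → nearest is Quasar
(0, -12) — d² to each: Quasar:58, Lyra:612, Orion:117, Mira:117, Ursa:400, Nova:260 → nearest is Quasar
Tally — Quasar:3, Mira:2, Nova:2. Quasar captures the most (3).

Quasar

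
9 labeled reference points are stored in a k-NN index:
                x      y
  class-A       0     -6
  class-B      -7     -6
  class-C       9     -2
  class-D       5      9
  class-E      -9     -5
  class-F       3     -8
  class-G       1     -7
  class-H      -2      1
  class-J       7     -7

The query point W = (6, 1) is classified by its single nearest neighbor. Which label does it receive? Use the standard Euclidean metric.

class-C

Compare squared distances (the ordering matches that of the actual distances):
d²(W, class-A) = 36 + 49 = 85
d²(W, class-B) = 169 + 49 = 218
d²(W, class-C) = 9 + 9 = 18
d²(W, class-D) = 1 + 64 = 65
d²(W, class-E) = 225 + 36 = 261
d²(W, class-F) = 9 + 81 = 90
d²(W, class-G) = 25 + 64 = 89
d²(W, class-H) = 64 + 0 = 64
d²(W, class-J) = 1 + 64 = 65
Minimum is at class-C.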